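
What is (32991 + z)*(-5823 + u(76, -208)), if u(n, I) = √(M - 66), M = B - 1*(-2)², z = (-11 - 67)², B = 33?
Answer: -227533725 + 39075*I*√37 ≈ -2.2753e+8 + 2.3768e+5*I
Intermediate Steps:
z = 6084 (z = (-78)² = 6084)
M = 29 (M = 33 - 1*(-2)² = 33 - 1*4 = 33 - 4 = 29)
u(n, I) = I*√37 (u(n, I) = √(29 - 66) = √(-37) = I*√37)
(32991 + z)*(-5823 + u(76, -208)) = (32991 + 6084)*(-5823 + I*√37) = 39075*(-5823 + I*√37) = -227533725 + 39075*I*√37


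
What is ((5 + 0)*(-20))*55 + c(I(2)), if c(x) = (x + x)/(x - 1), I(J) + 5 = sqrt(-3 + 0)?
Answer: -71478/13 - 2*I*sqrt(3)/39 ≈ -5498.3 - 0.088823*I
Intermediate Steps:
I(J) = -5 + I*sqrt(3) (I(J) = -5 + sqrt(-3 + 0) = -5 + sqrt(-3) = -5 + I*sqrt(3))
c(x) = 2*x/(-1 + x) (c(x) = (2*x)/(-1 + x) = 2*x/(-1 + x))
((5 + 0)*(-20))*55 + c(I(2)) = ((5 + 0)*(-20))*55 + 2*(-5 + I*sqrt(3))/(-1 + (-5 + I*sqrt(3))) = (5*(-20))*55 + 2*(-5 + I*sqrt(3))/(-6 + I*sqrt(3)) = -100*55 + 2*(-5 + I*sqrt(3))/(-6 + I*sqrt(3)) = -5500 + 2*(-5 + I*sqrt(3))/(-6 + I*sqrt(3))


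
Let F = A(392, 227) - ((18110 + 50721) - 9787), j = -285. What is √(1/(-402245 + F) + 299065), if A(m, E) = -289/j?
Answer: √1292229365743038560695/65733538 ≈ 546.87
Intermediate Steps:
A(m, E) = 289/285 (A(m, E) = -289/(-285) = -289*(-1/285) = 289/285)
F = -16827251/285 (F = 289/285 - ((18110 + 50721) - 9787) = 289/285 - (68831 - 9787) = 289/285 - 1*59044 = 289/285 - 59044 = -16827251/285 ≈ -59043.)
√(1/(-402245 + F) + 299065) = √(1/(-402245 - 16827251/285) + 299065) = √(1/(-131467076/285) + 299065) = √(-285/131467076 + 299065) = √(39317201083655/131467076) = √1292229365743038560695/65733538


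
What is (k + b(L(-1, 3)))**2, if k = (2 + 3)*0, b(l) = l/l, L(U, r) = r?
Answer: 1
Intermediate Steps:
b(l) = 1
k = 0 (k = 5*0 = 0)
(k + b(L(-1, 3)))**2 = (0 + 1)**2 = 1**2 = 1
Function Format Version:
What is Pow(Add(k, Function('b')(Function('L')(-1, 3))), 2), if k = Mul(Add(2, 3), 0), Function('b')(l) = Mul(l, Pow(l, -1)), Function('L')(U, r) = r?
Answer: 1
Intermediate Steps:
Function('b')(l) = 1
k = 0 (k = Mul(5, 0) = 0)
Pow(Add(k, Function('b')(Function('L')(-1, 3))), 2) = Pow(Add(0, 1), 2) = Pow(1, 2) = 1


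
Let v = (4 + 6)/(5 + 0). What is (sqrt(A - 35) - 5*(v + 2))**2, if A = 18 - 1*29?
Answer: (20 - I*sqrt(46))**2 ≈ 354.0 - 271.29*I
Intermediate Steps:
v = 2 (v = 10/5 = 10*(1/5) = 2)
A = -11 (A = 18 - 29 = -11)
(sqrt(A - 35) - 5*(v + 2))**2 = (sqrt(-11 - 35) - 5*(2 + 2))**2 = (sqrt(-46) - 5*4)**2 = (I*sqrt(46) - 20)**2 = (-20 + I*sqrt(46))**2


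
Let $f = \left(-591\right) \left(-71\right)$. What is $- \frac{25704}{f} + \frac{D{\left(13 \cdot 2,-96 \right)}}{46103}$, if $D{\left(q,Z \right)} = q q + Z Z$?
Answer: $- \frac{256651100}{644842661} \approx -0.39801$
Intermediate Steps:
$f = 41961$
$D{\left(q,Z \right)} = Z^{2} + q^{2}$ ($D{\left(q,Z \right)} = q^{2} + Z^{2} = Z^{2} + q^{2}$)
$- \frac{25704}{f} + \frac{D{\left(13 \cdot 2,-96 \right)}}{46103} = - \frac{25704}{41961} + \frac{\left(-96\right)^{2} + \left(13 \cdot 2\right)^{2}}{46103} = \left(-25704\right) \frac{1}{41961} + \left(9216 + 26^{2}\right) \frac{1}{46103} = - \frac{8568}{13987} + \left(9216 + 676\right) \frac{1}{46103} = - \frac{8568}{13987} + 9892 \cdot \frac{1}{46103} = - \frac{8568}{13987} + \frac{9892}{46103} = - \frac{256651100}{644842661}$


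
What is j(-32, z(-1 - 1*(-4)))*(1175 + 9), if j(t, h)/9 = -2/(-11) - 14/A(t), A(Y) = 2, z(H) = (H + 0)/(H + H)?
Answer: -799200/11 ≈ -72655.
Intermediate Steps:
z(H) = ½ (z(H) = H/((2*H)) = H*(1/(2*H)) = ½)
j(t, h) = -675/11 (j(t, h) = 9*(-2/(-11) - 14/2) = 9*(-2*(-1/11) - 14*½) = 9*(2/11 - 7) = 9*(-75/11) = -675/11)
j(-32, z(-1 - 1*(-4)))*(1175 + 9) = -675*(1175 + 9)/11 = -675/11*1184 = -799200/11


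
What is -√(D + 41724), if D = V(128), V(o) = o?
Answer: -2*√10463 ≈ -204.58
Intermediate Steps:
D = 128
-√(D + 41724) = -√(128 + 41724) = -√41852 = -2*√10463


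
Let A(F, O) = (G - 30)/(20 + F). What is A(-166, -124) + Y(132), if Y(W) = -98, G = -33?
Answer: -14245/146 ≈ -97.568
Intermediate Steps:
A(F, O) = -63/(20 + F) (A(F, O) = (-33 - 30)/(20 + F) = -63/(20 + F))
A(-166, -124) + Y(132) = -63/(20 - 166) - 98 = -63/(-146) - 98 = -63*(-1/146) - 98 = 63/146 - 98 = -14245/146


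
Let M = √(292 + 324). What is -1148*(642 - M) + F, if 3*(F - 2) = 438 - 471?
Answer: -737025 + 2296*√154 ≈ -7.0853e+5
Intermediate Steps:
M = 2*√154 (M = √616 = 2*√154 ≈ 24.819)
F = -9 (F = 2 + (438 - 471)/3 = 2 + (⅓)*(-33) = 2 - 11 = -9)
-1148*(642 - M) + F = -1148*(642 - 2*√154) - 9 = (-737016 + 2296*√154) - 9 = -737025 + 2296*√154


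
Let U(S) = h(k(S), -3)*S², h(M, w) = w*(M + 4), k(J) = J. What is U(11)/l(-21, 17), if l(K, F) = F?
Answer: -5445/17 ≈ -320.29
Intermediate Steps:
h(M, w) = w*(4 + M)
U(S) = S²*(-12 - 3*S) (U(S) = (-3*(4 + S))*S² = (-12 - 3*S)*S² = S²*(-12 - 3*S))
U(11)/l(-21, 17) = (3*11²*(-4 - 1*11))/17 = (3*121*(-4 - 11))*(1/17) = (3*121*(-15))*(1/17) = -5445*1/17 = -5445/17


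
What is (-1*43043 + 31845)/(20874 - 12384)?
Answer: -5599/4245 ≈ -1.3190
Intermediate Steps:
(-1*43043 + 31845)/(20874 - 12384) = (-43043 + 31845)/8490 = -11198*1/8490 = -5599/4245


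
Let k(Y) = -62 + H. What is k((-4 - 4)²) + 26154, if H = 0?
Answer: 26092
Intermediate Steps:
k(Y) = -62 (k(Y) = -62 + 0 = -62)
k((-4 - 4)²) + 26154 = -62 + 26154 = 26092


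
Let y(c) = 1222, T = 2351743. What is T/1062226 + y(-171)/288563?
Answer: 61811277771/27865374658 ≈ 2.2182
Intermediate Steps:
T/1062226 + y(-171)/288563 = 2351743/1062226 + 1222/288563 = 61811277771/27865374658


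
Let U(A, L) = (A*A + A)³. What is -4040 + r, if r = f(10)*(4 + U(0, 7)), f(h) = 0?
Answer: -4040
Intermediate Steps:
U(A, L) = (A + A²)³ (U(A, L) = (A² + A)³ = (A + A²)³)
r = 0 (r = 0*(4 + 0³*(1 + 0)³) = 0*(4 + 0*1³) = 0*(4 + 0*1) = 0*(4 + 0) = 0*4 = 0)
-4040 + r = -4040 + 0 = -4040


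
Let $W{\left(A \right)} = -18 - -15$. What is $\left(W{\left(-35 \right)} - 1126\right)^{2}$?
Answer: $1274641$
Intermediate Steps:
$W{\left(A \right)} = -3$ ($W{\left(A \right)} = -18 + 15 = -3$)
$\left(W{\left(-35 \right)} - 1126\right)^{2} = \left(-3 - 1126\right)^{2} = \left(-1129\right)^{2} = 1274641$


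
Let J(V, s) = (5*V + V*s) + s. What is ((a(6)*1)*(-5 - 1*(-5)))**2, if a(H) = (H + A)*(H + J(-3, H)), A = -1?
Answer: 0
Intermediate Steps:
J(V, s) = s + 5*V + V*s
a(H) = (-1 + H)*(-15 - H) (a(H) = (H - 1)*(H + (H + 5*(-3) - 3*H)) = (-1 + H)*(H + (H - 15 - 3*H)) = (-1 + H)*(H + (-15 - 2*H)) = (-1 + H)*(-15 - H))
((a(6)*1)*(-5 - 1*(-5)))**2 = (((15 - 1*6**2 - 14*6)*1)*(-5 - 1*(-5)))**2 = (((15 - 1*36 - 84)*1)*(-5 + 5))**2 = (((15 - 36 - 84)*1)*0)**2 = (-105*1*0)**2 = (-105*0)**2 = 0**2 = 0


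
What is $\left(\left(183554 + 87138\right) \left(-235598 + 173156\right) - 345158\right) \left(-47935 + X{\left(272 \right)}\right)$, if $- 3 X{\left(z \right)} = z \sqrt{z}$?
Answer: $810240272879570 + \frac{18390349783936 \sqrt{17}}{3} \approx 8.3552 \cdot 10^{14}$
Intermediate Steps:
$X{\left(z \right)} = - \frac{z^{\frac{3}{2}}}{3}$ ($X{\left(z \right)} = - \frac{z \sqrt{z}}{3} = - \frac{z^{\frac{3}{2}}}{3}$)
$\left(\left(183554 + 87138\right) \left(-235598 + 173156\right) - 345158\right) \left(-47935 + X{\left(272 \right)}\right) = \left(\left(183554 + 87138\right) \left(-235598 + 173156\right) - 345158\right) \left(-47935 - \frac{272^{\frac{3}{2}}}{3}\right) = \left(270692 \left(-62442\right) - 345158\right) \left(-47935 - \frac{1088 \sqrt{17}}{3}\right) = \left(-16902549864 - 345158\right) \left(-47935 - \frac{1088 \sqrt{17}}{3}\right) = - 16902895022 \left(-47935 - \frac{1088 \sqrt{17}}{3}\right) = 810240272879570 + \frac{18390349783936 \sqrt{17}}{3}$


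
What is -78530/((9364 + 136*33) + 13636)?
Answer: -39265/13744 ≈ -2.8569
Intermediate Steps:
-78530/((9364 + 136*33) + 13636) = -78530/((9364 + 4488) + 13636) = -78530/(13852 + 13636) = -78530/27488 = -78530*1/27488 = -39265/13744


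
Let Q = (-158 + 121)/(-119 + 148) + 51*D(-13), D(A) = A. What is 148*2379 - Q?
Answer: 10229932/29 ≈ 3.5276e+5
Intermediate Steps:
Q = -19264/29 (Q = (-158 + 121)/(-119 + 148) + 51*(-13) = -37/29 - 663 = -19264/29 ≈ -664.28)
148*2379 - Q = 148*2379 - 1*(-19264/29) = 352092 + 19264/29 = 10229932/29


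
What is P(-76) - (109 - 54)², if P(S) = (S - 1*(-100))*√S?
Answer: -3025 + 48*I*√19 ≈ -3025.0 + 209.23*I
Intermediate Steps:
P(S) = √S*(100 + S) (P(S) = (S + 100)*√S = (100 + S)*√S = √S*(100 + S))
P(-76) - (109 - 54)² = √(-76)*(100 - 76) - (109 - 54)² = (2*I*√19)*24 - 1*55² = 48*I*√19 - 1*3025 = 48*I*√19 - 3025 = -3025 + 48*I*√19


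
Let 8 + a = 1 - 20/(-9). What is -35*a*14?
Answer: 21070/9 ≈ 2341.1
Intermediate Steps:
a = -43/9 (a = -8 + (1 - 20/(-9)) = -8 + (1 - 20*(-1)/9) = -8 + (1 - 1*(-20/9)) = -8 + (1 + 20/9) = -8 + 29/9 = -43/9 ≈ -4.7778)
-35*a*14 = -35*(-43/9)*14 = (1505/9)*14 = 21070/9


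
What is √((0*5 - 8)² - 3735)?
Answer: I*√3671 ≈ 60.589*I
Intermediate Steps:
√((0*5 - 8)² - 3735) = √((0 - 8)² - 3735) = √((-8)² - 3735) = √(64 - 3735) = √(-3671) = I*√3671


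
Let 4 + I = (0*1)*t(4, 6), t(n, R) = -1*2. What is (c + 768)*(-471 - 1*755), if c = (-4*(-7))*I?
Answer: -804256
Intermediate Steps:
t(n, R) = -2
I = -4 (I = -4 + (0*1)*(-2) = -4 + 0*(-2) = -4 + 0 = -4)
c = -112 (c = -4*(-7)*(-4) = 28*(-4) = -112)
(c + 768)*(-471 - 1*755) = (-112 + 768)*(-471 - 1*755) = 656*(-471 - 755) = 656*(-1226) = -804256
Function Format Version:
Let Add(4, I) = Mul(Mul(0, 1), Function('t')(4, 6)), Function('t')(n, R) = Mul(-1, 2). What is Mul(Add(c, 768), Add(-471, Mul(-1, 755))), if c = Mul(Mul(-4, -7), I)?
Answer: -804256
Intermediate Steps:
Function('t')(n, R) = -2
I = -4 (I = Add(-4, Mul(Mul(0, 1), -2)) = Add(-4, Mul(0, -2)) = Add(-4, 0) = -4)
c = -112 (c = Mul(Mul(-4, -7), -4) = Mul(28, -4) = -112)
Mul(Add(c, 768), Add(-471, Mul(-1, 755))) = Mul(Add(-112, 768), Add(-471, Mul(-1, 755))) = Mul(656, Add(-471, -755)) = Mul(656, -1226) = -804256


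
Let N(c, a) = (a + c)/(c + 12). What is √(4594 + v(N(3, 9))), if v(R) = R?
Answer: √114870/5 ≈ 67.785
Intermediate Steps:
N(c, a) = (a + c)/(12 + c)
√(4594 + v(N(3, 9))) = √(4594 + (9 + 3)/(12 + 3)) = √(4594 + 12/15) = √(4594 + (1/15)*12) = √(4594 + ⅘) = √(22974/5) = √114870/5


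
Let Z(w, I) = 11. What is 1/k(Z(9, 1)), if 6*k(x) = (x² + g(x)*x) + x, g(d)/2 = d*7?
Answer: 3/913 ≈ 0.0032859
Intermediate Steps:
g(d) = 14*d (g(d) = 2*(d*7) = 2*(7*d) = 14*d)
k(x) = x/6 + 5*x²/2 (k(x) = ((x² + (14*x)*x) + x)/6 = ((x² + 14*x²) + x)/6 = (15*x² + x)/6 = (x + 15*x²)/6 = x/6 + 5*x²/2)
1/k(Z(9, 1)) = 1/((⅙)*11*(1 + 15*11)) = 1/((⅙)*11*(1 + 165)) = 1/((⅙)*11*166) = 1/(913/3) = 3/913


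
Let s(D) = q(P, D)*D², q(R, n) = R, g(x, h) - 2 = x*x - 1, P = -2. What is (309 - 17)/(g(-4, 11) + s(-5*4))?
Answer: -292/783 ≈ -0.37292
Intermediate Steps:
g(x, h) = 1 + x² (g(x, h) = 2 + (x*x - 1) = 2 + (x² - 1) = 2 + (-1 + x²) = 1 + x²)
s(D) = -2*D²
(309 - 17)/(g(-4, 11) + s(-5*4)) = (309 - 17)/((1 + (-4)²) - 2*(-5*4)²) = 292/((1 + 16) - 2*(-20)²) = 292/(17 - 2*400) = 292/(17 - 800) = 292/(-783) = 292*(-1/783) = -292/783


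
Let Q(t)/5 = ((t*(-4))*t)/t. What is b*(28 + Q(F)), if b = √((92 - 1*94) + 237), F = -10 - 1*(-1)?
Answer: 208*√235 ≈ 3188.6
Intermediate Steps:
F = -9 (F = -10 + 1 = -9)
b = √235 (b = √((92 - 94) + 237) = √(-2 + 237) = √235 ≈ 15.330)
Q(t) = -20*t (Q(t) = 5*(((t*(-4))*t)/t) = 5*(((-4*t)*t)/t) = 5*((-4*t²)/t) = 5*(-4*t) = -20*t)
b*(28 + Q(F)) = √235*(28 - 20*(-9)) = √235*(28 + 180) = √235*208 = 208*√235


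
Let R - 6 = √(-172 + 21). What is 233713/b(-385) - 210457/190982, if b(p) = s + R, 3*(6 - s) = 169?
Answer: -8906682137585/1818912568 - 2103417*I*√151/19048 ≈ -4896.7 - 1357.0*I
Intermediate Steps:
s = -151/3 (s = 6 - ⅓*169 = 6 - 169/3 = -151/3 ≈ -50.333)
R = 6 + I*√151 (R = 6 + √(-172 + 21) = 6 + √(-151) = 6 + I*√151 ≈ 6.0 + 12.288*I)
b(p) = -133/3 + I*√151 (b(p) = -151/3 + (6 + I*√151) = -133/3 + I*√151)
233713/b(-385) - 210457/190982 = 233713/(-133/3 + I*√151) - 210457/190982 = -210457/190982 + 233713/(-133/3 + I*√151)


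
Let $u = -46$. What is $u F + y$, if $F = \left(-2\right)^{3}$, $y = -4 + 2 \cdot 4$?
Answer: $372$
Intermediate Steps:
$y = 4$ ($y = -4 + 8 = 4$)
$F = -8$
$u F + y = \left(-46\right) \left(-8\right) + 4 = 368 + 4 = 372$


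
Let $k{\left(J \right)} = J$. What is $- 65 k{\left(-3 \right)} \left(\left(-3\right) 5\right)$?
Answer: $-2925$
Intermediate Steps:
$- 65 k{\left(-3 \right)} \left(\left(-3\right) 5\right) = \left(-65\right) \left(-3\right) \left(\left(-3\right) 5\right) = 195 \left(-15\right) = -2925$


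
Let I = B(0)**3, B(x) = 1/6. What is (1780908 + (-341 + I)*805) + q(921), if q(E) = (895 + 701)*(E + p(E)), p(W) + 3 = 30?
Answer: 652193581/216 ≈ 3.0194e+6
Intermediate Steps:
B(x) = 1/6
p(W) = 27 (p(W) = -3 + 30 = 27)
q(E) = 43092 + 1596*E (q(E) = (895 + 701)*(E + 27) = 1596*(27 + E) = 43092 + 1596*E)
I = 1/216 (I = (1/6)**3 = 1/216 ≈ 0.0046296)
(1780908 + (-341 + I)*805) + q(921) = (1780908 + (-341 + 1/216)*805) + (43092 + 1596*921) = (1780908 - 73655/216*805) + (43092 + 1469916) = (1780908 - 59292275/216) + 1513008 = 325383853/216 + 1513008 = 652193581/216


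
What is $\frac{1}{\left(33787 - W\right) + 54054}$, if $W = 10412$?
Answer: $\frac{1}{77429} \approx 1.2915 \cdot 10^{-5}$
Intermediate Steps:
$\frac{1}{\left(33787 - W\right) + 54054} = \frac{1}{\left(33787 - 10412\right) + 54054} = \frac{1}{23375 + 54054} = \frac{1}{77429}$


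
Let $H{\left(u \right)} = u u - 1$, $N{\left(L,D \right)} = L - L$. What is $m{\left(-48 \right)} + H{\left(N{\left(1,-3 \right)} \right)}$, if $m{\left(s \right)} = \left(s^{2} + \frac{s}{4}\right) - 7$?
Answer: $2284$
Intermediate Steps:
$N{\left(L,D \right)} = 0$
$H{\left(u \right)} = -1 + u^{2}$ ($H{\left(u \right)} = u^{2} - 1 = -1 + u^{2}$)
$m{\left(s \right)} = -7 + s^{2} + \frac{s}{4}$ ($m{\left(s \right)} = \left(s^{2} + \frac{s}{4}\right) - 7 = -7 + s^{2} + \frac{s}{4}$)
$m{\left(-48 \right)} + H{\left(N{\left(1,-3 \right)} \right)} = \left(-7 + \left(-48\right)^{2} + \frac{1}{4} \left(-48\right)\right) - \left(1 - 0^{2}\right) = \left(-7 + 2304 - 12\right) + \left(-1 + 0\right) = 2285 - 1 = 2284$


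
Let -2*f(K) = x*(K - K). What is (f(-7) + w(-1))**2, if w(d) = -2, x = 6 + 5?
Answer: 4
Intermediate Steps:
x = 11
f(K) = 0 (f(K) = -11*(K - K)/2 = -11*0/2 = -1/2*0 = 0)
(f(-7) + w(-1))**2 = (0 - 2)**2 = (-2)**2 = 4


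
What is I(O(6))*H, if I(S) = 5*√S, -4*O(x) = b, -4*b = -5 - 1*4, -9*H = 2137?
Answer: -10685*I/12 ≈ -890.42*I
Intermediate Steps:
H = -2137/9 (H = -⅑*2137 = -2137/9 ≈ -237.44)
b = 9/4 (b = -(-5 - 1*4)/4 = -(-5 - 4)/4 = -¼*(-9) = 9/4 ≈ 2.2500)
O(x) = -9/16 (O(x) = -¼*9/4 = -9/16)
I(O(6))*H = (5*√(-9/16))*(-2137/9) = (5*(3*I/4))*(-2137/9) = (15*I/4)*(-2137/9) = -10685*I/12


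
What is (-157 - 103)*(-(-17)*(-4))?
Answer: 17680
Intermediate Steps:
(-157 - 103)*(-(-17)*(-4)) = -(-4420)*4 = -260*(-68) = 17680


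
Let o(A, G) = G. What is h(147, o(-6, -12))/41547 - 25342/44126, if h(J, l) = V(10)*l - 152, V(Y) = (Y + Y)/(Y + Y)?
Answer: -530060369/916651461 ≈ -0.57826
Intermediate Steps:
V(Y) = 1 (V(Y) = (2*Y)/((2*Y)) = (2*Y)*(1/(2*Y)) = 1)
h(J, l) = -152 + l (h(J, l) = 1*l - 152 = l - 152 = -152 + l)
h(147, o(-6, -12))/41547 - 25342/44126 = (-152 - 12)/41547 - 25342/44126 = -164*1/41547 - 25342*1/44126 = -164/41547 - 12671/22063 = -530060369/916651461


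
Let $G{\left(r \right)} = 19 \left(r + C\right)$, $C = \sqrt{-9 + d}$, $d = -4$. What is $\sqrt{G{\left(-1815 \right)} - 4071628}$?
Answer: $\sqrt{-4106113 + 19 i \sqrt{13}} \approx 0.02 + 2026.4 i$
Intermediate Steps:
$C = i \sqrt{13}$ ($C = \sqrt{-9 - 4} = \sqrt{-13} = i \sqrt{13} \approx 3.6056 i$)
$G{\left(r \right)} = 19 r + 19 i \sqrt{13}$ ($G{\left(r \right)} = 19 \left(r + i \sqrt{13}\right) = 19 r + 19 i \sqrt{13}$)
$\sqrt{G{\left(-1815 \right)} - 4071628} = \sqrt{\left(19 \left(-1815\right) + 19 i \sqrt{13}\right) - 4071628} = \sqrt{\left(-34485 + 19 i \sqrt{13}\right) - 4071628} = \sqrt{-4106113 + 19 i \sqrt{13}}$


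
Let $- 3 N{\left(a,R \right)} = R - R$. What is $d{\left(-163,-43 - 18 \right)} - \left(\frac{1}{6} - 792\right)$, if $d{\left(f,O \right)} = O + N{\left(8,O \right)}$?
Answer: $\frac{4385}{6} \approx 730.83$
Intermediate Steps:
$N{\left(a,R \right)} = 0$ ($N{\left(a,R \right)} = - \frac{R - R}{3} = \left(- \frac{1}{3}\right) 0 = 0$)
$d{\left(f,O \right)} = O$ ($d{\left(f,O \right)} = O + 0 = O$)
$d{\left(-163,-43 - 18 \right)} - \left(\frac{1}{6} - 792\right) = \left(-43 - 18\right) - \left(\frac{1}{6} - 792\right) = -61 - - \frac{4751}{6} = -61 + \frac{4751}{6} = \frac{4385}{6}$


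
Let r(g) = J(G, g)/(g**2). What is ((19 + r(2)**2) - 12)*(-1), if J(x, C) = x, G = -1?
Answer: -113/16 ≈ -7.0625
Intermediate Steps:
r(g) = -1/g**2 (r(g) = -1/(g**2) = -1/g**2)
((19 + r(2)**2) - 12)*(-1) = ((19 + (-1/2**2)**2) - 12)*(-1) = ((19 + (-1*1/4)**2) - 12)*(-1) = ((19 + (-1/4)**2) - 12)*(-1) = ((19 + 1/16) - 12)*(-1) = (305/16 - 12)*(-1) = (113/16)*(-1) = -113/16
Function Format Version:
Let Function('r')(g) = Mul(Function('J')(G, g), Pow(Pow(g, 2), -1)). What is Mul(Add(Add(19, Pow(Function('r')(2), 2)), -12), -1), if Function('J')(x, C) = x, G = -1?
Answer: Rational(-113, 16) ≈ -7.0625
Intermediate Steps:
Function('r')(g) = Mul(-1, Pow(g, -2)) (Function('r')(g) = Mul(-1, Pow(Pow(g, 2), -1)) = Mul(-1, Pow(g, -2)))
Mul(Add(Add(19, Pow(Function('r')(2), 2)), -12), -1) = Mul(Add(Add(19, Pow(Mul(-1, Pow(2, -2)), 2)), -12), -1) = Mul(Add(Add(19, Pow(Mul(-1, Rational(1, 4)), 2)), -12), -1) = Mul(Add(Add(19, Pow(Rational(-1, 4), 2)), -12), -1) = Mul(Add(Add(19, Rational(1, 16)), -12), -1) = Mul(Add(Rational(305, 16), -12), -1) = Mul(Rational(113, 16), -1) = Rational(-113, 16)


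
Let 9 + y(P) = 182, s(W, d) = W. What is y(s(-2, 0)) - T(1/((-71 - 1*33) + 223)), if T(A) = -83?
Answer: 256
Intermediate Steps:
y(P) = 173 (y(P) = -9 + 182 = 173)
y(s(-2, 0)) - T(1/((-71 - 1*33) + 223)) = 173 - 1*(-83) = 173 + 83 = 256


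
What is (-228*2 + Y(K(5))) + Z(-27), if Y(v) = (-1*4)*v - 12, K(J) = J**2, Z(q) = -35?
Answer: -603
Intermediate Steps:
Y(v) = -12 - 4*v (Y(v) = -4*v - 12 = -12 - 4*v)
(-228*2 + Y(K(5))) + Z(-27) = (-228*2 + (-12 - 4*5**2)) - 35 = (-456 + (-12 - 4*25)) - 35 = (-456 + (-12 - 100)) - 35 = (-456 - 112) - 35 = -568 - 35 = -603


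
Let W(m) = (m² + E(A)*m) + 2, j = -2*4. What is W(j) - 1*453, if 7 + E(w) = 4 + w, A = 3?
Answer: -387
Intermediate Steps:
E(w) = -3 + w (E(w) = -7 + (4 + w) = -3 + w)
j = -8
W(m) = 2 + m² (W(m) = (m² + (-3 + 3)*m) + 2 = (m² + 0*m) + 2 = (m² + 0) + 2 = m² + 2 = 2 + m²)
W(j) - 1*453 = (2 + (-8)²) - 1*453 = (2 + 64) - 453 = 66 - 453 = -387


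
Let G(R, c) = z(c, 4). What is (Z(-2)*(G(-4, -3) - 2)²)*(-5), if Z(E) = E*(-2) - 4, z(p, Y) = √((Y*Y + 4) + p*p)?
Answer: 0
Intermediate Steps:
z(p, Y) = √(4 + Y² + p²) (z(p, Y) = √((Y² + 4) + p²) = √((4 + Y²) + p²) = √(4 + Y² + p²))
G(R, c) = √(20 + c²) (G(R, c) = √(4 + 4² + c²) = √(4 + 16 + c²) = √(20 + c²))
Z(E) = -4 - 2*E (Z(E) = -2*E - 4 = -4 - 2*E)
(Z(-2)*(G(-4, -3) - 2)²)*(-5) = ((-4 - 2*(-2))*(√(20 + (-3)²) - 2)²)*(-5) = ((-4 + 4)*(√(20 + 9) - 2)²)*(-5) = (0*(√29 - 2)²)*(-5) = (0*(-2 + √29)²)*(-5) = 0*(-5) = 0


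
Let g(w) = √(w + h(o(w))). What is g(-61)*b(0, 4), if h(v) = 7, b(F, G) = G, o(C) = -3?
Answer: 12*I*√6 ≈ 29.394*I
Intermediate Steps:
g(w) = √(7 + w) (g(w) = √(w + 7) = √(7 + w))
g(-61)*b(0, 4) = √(7 - 61)*4 = √(-54)*4 = (3*I*√6)*4 = 12*I*√6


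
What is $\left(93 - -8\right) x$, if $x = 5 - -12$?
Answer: $1717$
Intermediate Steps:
$x = 17$ ($x = 5 + 12 = 17$)
$\left(93 - -8\right) x = \left(93 - -8\right) 17 = \left(93 + 8\right) 17 = 101 \cdot 17 = 1717$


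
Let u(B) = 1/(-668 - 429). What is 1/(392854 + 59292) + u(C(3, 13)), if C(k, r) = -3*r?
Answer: -451049/496004162 ≈ -0.00090937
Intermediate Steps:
u(B) = -1/1097 (u(B) = 1/(-1097) = -1/1097)
1/(392854 + 59292) + u(C(3, 13)) = 1/(392854 + 59292) - 1/1097 = 1/452146 - 1/1097 = -451049/496004162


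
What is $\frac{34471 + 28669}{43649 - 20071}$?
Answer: $\frac{31570}{11789} \approx 2.6779$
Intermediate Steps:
$\frac{34471 + 28669}{43649 - 20071} = \frac{63140}{23578} = 63140 \cdot \frac{1}{23578} = \frac{31570}{11789}$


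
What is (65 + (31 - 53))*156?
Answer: 6708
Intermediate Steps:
(65 + (31 - 53))*156 = (65 - 22)*156 = 43*156 = 6708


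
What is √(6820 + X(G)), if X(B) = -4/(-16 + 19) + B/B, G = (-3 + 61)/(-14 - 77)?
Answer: √61377/3 ≈ 82.581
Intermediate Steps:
G = -58/91 (G = 58/(-91) = 58*(-1/91) = -58/91 ≈ -0.63736)
X(B) = -⅓ (X(B) = -4/3 + 1 = -⅓)
√(6820 + X(G)) = √(6820 - ⅓) = √(20459/3) = √61377/3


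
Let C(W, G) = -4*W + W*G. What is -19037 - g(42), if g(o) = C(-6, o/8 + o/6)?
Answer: -37975/2 ≈ -18988.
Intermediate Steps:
C(W, G) = -4*W + G*W
g(o) = 24 - 7*o/4 (g(o) = -6*(-4 + (o/8 + o/6)) = -6*(-4 + 7*o/24) = 24 - 7*o/4)
-19037 - g(42) = -19037 - (24 - 7/4*42) = -19037 - (24 - 147/2) = -19037 - 1*(-99/2) = -19037 + 99/2 = -37975/2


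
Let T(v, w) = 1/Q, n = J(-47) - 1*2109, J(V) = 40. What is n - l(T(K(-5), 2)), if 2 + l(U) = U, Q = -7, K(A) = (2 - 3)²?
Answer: -14468/7 ≈ -2066.9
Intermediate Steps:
K(A) = 1 (K(A) = (-1)² = 1)
n = -2069 (n = 40 - 1*2109 = 40 - 2109 = -2069)
T(v, w) = -⅐ (T(v, w) = 1/(-7) = -⅐)
l(U) = -2 + U
n - l(T(K(-5), 2)) = -2069 - (-2 - ⅐) = -2069 - 1*(-15/7) = -2069 + 15/7 = -14468/7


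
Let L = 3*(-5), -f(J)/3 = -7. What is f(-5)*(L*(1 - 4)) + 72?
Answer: 1017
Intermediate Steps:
f(J) = 21 (f(J) = -3*(-7) = 21)
L = -15
f(-5)*(L*(1 - 4)) + 72 = 21*(-15*(1 - 4)) + 72 = 21*(-15*(-3)) + 72 = 21*45 + 72 = 945 + 72 = 1017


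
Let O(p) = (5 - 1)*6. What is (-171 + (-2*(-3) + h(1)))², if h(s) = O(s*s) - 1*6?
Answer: 21609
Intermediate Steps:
O(p) = 24 (O(p) = 4*6 = 24)
h(s) = 18 (h(s) = 24 - 1*6 = 24 - 6 = 18)
(-171 + (-2*(-3) + h(1)))² = (-171 + (-2*(-3) + 18))² = (-171 + (6 + 18))² = (-171 + 24)² = (-147)² = 21609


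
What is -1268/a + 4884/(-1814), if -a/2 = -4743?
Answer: -12157444/4301901 ≈ -2.8261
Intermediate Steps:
a = 9486 (a = -2*(-4743) = 9486)
-1268/a + 4884/(-1814) = -1268/9486 + 4884/(-1814) = -1268*1/9486 + 4884*(-1/1814) = -634/4743 - 2442/907 = -12157444/4301901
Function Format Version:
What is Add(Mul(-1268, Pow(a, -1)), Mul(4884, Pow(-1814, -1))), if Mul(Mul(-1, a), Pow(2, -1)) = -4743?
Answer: Rational(-12157444, 4301901) ≈ -2.8261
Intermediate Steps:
a = 9486 (a = Mul(-2, -4743) = 9486)
Add(Mul(-1268, Pow(a, -1)), Mul(4884, Pow(-1814, -1))) = Add(Mul(-1268, Pow(9486, -1)), Mul(4884, Pow(-1814, -1))) = Add(Mul(-1268, Rational(1, 9486)), Mul(4884, Rational(-1, 1814))) = Add(Rational(-634, 4743), Rational(-2442, 907)) = Rational(-12157444, 4301901)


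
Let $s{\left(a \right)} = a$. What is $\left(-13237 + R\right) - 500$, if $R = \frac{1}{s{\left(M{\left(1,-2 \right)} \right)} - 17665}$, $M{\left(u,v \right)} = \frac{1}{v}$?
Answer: $- \frac{485341949}{35331} \approx -13737.0$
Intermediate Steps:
$R = - \frac{2}{35331}$ ($R = \frac{1}{\frac{1}{-2} - 17665} = \frac{1}{- \frac{1}{2} - 17665} = \frac{1}{- \frac{35331}{2}} = - \frac{2}{35331} \approx -5.6608 \cdot 10^{-5}$)
$\left(-13237 + R\right) - 500 = \left(-13237 - \frac{2}{35331}\right) - 500 = - \frac{467676449}{35331} - 500 = - \frac{485341949}{35331}$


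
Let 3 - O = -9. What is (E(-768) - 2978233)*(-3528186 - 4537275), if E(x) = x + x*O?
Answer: 24101347673037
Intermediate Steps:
O = 12 (O = 3 - 1*(-9) = 3 + 9 = 12)
E(x) = 13*x (E(x) = x + x*12 = x + 12*x = 13*x)
(E(-768) - 2978233)*(-3528186 - 4537275) = (13*(-768) - 2978233)*(-3528186 - 4537275) = (-9984 - 2978233)*(-8065461) = -2988217*(-8065461) = 24101347673037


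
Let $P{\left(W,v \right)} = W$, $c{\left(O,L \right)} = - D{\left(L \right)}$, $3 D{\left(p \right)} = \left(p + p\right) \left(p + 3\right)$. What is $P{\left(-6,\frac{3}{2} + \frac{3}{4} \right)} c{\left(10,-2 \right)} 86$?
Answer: $-688$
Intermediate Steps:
$D{\left(p \right)} = \frac{2 p \left(3 + p\right)}{3}$ ($D{\left(p \right)} = \frac{\left(p + p\right) \left(p + 3\right)}{3} = \frac{2 p \left(3 + p\right)}{3}$)
$c{\left(O,L \right)} = - \frac{2 L \left(3 + L\right)}{3}$
$P{\left(-6,\frac{3}{2} + \frac{3}{4} \right)} c{\left(10,-2 \right)} 86 = - 6 \left(\left(- \frac{2}{3}\right) \left(-2\right) \left(3 - 2\right)\right) 86 = - 6 \left(\left(- \frac{2}{3}\right) \left(-2\right) 1\right) 86 = \left(-6\right) \frac{4}{3} \cdot 86 = \left(-8\right) 86 = -688$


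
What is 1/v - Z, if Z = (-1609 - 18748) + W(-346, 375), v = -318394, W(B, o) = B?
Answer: 6591710981/318394 ≈ 20703.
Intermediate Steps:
Z = -20703 (Z = (-1609 - 18748) - 346 = -20357 - 346 = -20703)
1/v - Z = 1/(-318394) - 1*(-20703) = -1/318394 + 20703 = 6591710981/318394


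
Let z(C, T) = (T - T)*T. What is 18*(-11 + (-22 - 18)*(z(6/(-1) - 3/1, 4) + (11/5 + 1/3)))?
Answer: -2022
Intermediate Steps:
z(C, T) = 0 (z(C, T) = 0*T = 0)
18*(-11 + (-22 - 18)*(z(6/(-1) - 3/1, 4) + (11/5 + 1/3))) = 18*(-11 + (-22 - 18)*(0 + (11/5 + 1/3))) = 18*(-11 - 40*(0 + (11*(1/5) + 1*(1/3)))) = 18*(-11 - 40*(0 + (11/5 + 1/3))) = 18*(-11 - 40*(0 + 38/15)) = 18*(-11 - 40*38/15) = 18*(-11 - 304/3) = 18*(-337/3) = -2022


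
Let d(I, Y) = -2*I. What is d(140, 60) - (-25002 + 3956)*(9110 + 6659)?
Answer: 331874094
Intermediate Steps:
d(140, 60) - (-25002 + 3956)*(9110 + 6659) = -2*140 - (-25002 + 3956)*(9110 + 6659) = -280 - (-21046)*15769 = -280 - 1*(-331874374) = -280 + 331874374 = 331874094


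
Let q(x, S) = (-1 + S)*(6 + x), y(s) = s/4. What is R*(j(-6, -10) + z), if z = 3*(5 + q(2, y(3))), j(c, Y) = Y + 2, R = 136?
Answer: 136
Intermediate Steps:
j(c, Y) = 2 + Y
y(s) = s/4 (y(s) = s*(¼) = s/4)
z = 9 (z = 3*(5 + (-6 - 1*2 + 6*((¼)*3) + ((¼)*3)*2)) = 3*(5 + (-6 - 2 + 6*(¾) + (¾)*2)) = 3*(5 + (-6 - 2 + 9/2 + 3/2)) = 3*(5 - 2) = 3*3 = 9)
R*(j(-6, -10) + z) = 136*((2 - 10) + 9) = 136*(-8 + 9) = 136*1 = 136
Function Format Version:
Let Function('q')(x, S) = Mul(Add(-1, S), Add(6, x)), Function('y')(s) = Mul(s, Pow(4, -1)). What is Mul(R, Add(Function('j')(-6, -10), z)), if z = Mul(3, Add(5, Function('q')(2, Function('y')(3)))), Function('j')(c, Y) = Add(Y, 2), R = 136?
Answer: 136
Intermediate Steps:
Function('j')(c, Y) = Add(2, Y)
Function('y')(s) = Mul(Rational(1, 4), s) (Function('y')(s) = Mul(s, Rational(1, 4)) = Mul(Rational(1, 4), s))
z = 9 (z = Mul(3, Add(5, Add(-6, Mul(-1, 2), Mul(6, Mul(Rational(1, 4), 3)), Mul(Mul(Rational(1, 4), 3), 2)))) = Mul(3, Add(5, Add(-6, -2, Mul(6, Rational(3, 4)), Mul(Rational(3, 4), 2)))) = Mul(3, Add(5, Add(-6, -2, Rational(9, 2), Rational(3, 2)))) = Mul(3, Add(5, -2)) = Mul(3, 3) = 9)
Mul(R, Add(Function('j')(-6, -10), z)) = Mul(136, Add(Add(2, -10), 9)) = Mul(136, Add(-8, 9)) = Mul(136, 1) = 136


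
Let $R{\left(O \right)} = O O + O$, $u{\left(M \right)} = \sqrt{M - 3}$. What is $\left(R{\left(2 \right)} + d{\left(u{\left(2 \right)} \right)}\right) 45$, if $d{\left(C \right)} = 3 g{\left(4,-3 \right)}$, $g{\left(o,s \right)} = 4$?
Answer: $810$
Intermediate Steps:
$u{\left(M \right)} = \sqrt{-3 + M}$
$d{\left(C \right)} = 12$ ($d{\left(C \right)} = 3 \cdot 4 = 12$)
$R{\left(O \right)} = O + O^{2}$ ($R{\left(O \right)} = O^{2} + O = O + O^{2}$)
$\left(R{\left(2 \right)} + d{\left(u{\left(2 \right)} \right)}\right) 45 = \left(2 \left(1 + 2\right) + 12\right) 45 = \left(2 \cdot 3 + 12\right) 45 = \left(6 + 12\right) 45 = 18 \cdot 45 = 810$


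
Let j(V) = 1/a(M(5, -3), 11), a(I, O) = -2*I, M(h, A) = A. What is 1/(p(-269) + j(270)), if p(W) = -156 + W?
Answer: -6/2549 ≈ -0.0023539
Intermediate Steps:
j(V) = ⅙ (j(V) = 1/(-2*(-3)) = 1/6 = ⅙)
1/(p(-269) + j(270)) = 1/((-156 - 269) + ⅙) = 1/(-425 + ⅙) = 1/(-2549/6) = -6/2549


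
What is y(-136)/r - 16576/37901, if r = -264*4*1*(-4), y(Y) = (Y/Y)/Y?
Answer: -9522353165/21772760064 ≈ -0.43735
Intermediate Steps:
y(Y) = 1/Y
r = 4224 (r = -1056*(-4) = -264*(-16) = 4224)
y(-136)/r - 16576/37901 = 1/(-136*4224) - 16576/37901 = -1/136*1/4224 - 16576*1/37901 = -1/574464 - 16576/37901 = -9522353165/21772760064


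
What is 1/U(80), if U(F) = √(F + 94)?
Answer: √174/174 ≈ 0.075810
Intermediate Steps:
U(F) = √(94 + F)
1/U(80) = 1/(√(94 + 80)) = 1/(√174) = √174/174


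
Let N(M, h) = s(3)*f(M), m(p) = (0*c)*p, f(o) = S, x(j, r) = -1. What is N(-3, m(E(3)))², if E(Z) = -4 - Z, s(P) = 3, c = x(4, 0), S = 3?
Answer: 81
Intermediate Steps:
c = -1
f(o) = 3
m(p) = 0 (m(p) = (0*(-1))*p = 0*p = 0)
N(M, h) = 9 (N(M, h) = 3*3 = 9)
N(-3, m(E(3)))² = 9² = 81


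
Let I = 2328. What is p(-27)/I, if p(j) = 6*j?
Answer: -27/388 ≈ -0.069588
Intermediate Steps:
p(-27)/I = (6*(-27))/2328 = -162*1/2328 = -27/388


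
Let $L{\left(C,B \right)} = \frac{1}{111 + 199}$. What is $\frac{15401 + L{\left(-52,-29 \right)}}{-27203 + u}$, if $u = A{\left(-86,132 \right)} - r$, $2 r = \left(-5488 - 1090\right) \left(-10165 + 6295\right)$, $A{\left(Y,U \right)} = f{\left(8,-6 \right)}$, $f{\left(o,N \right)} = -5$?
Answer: $- \frac{4774311}{3954247780} \approx -0.0012074$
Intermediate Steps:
$L{\left(C,B \right)} = \frac{1}{310}$
$A{\left(Y,U \right)} = -5$
$r = 12728430$ ($r = \frac{\left(-5488 - 1090\right) \left(-10165 + 6295\right)}{2} = \frac{\left(-6578\right) \left(-3870\right)}{2} = \frac{1}{2} \cdot 25456860 = 12728430$)
$u = -12728435$ ($u = -5 - 12728430 = -12728435$)
$\frac{15401 + L{\left(-52,-29 \right)}}{-27203 + u} = \frac{15401 + \frac{1}{310}}{-27203 - 12728435} = \frac{4774311}{310 \left(-12755638\right)} = \frac{4774311}{310} \left(- \frac{1}{12755638}\right) = - \frac{4774311}{3954247780}$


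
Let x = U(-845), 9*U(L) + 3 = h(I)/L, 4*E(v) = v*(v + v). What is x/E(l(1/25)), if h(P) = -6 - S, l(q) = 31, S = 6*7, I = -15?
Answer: -1658/2436135 ≈ -0.00068059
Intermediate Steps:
S = 42
E(v) = v²/2 (E(v) = (v*(v + v))/4 = (v*(2*v))/4 = (2*v²)/4 = v²/2)
h(P) = -48 (h(P) = -6 - 1*42 = -6 - 42 = -48)
U(L) = -⅓ - 16/(3*L) (U(L) = -⅓ + (-48/L)/9 = -⅓ - 16/(3*L))
x = -829/2535 (x = (⅓)*(-16 - 1*(-845))/(-845) = (⅓)*(-1/845)*(-16 + 845) = (⅓)*(-1/845)*829 = -829/2535 ≈ -0.32702)
x/E(l(1/25)) = -829/(2535*((½)*31²)) = -829/(2535*((½)*961)) = -829/(2535*961/2) = -829/2535*2/961 = -1658/2436135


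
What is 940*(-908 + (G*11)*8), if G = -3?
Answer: -1101680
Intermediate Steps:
940*(-908 + (G*11)*8) = 940*(-908 - 3*11*8) = 940*(-908 - 33*8) = 940*(-908 - 264) = 940*(-1172) = -1101680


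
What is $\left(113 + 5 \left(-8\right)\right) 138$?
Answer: $10074$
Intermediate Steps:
$\left(113 + 5 \left(-8\right)\right) 138 = \left(113 - 40\right) 138 = 73 \cdot 138 = 10074$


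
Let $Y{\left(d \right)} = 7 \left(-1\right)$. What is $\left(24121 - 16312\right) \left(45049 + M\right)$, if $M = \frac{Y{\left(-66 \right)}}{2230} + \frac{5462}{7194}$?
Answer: $\frac{940615027944023}{2673770} \approx 3.5179 \cdot 10^{8}$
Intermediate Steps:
$Y{\left(d \right)} = -7$
$M = \frac{6064951}{8021310}$ ($M = - \frac{7}{2230} + \frac{5462}{7194} = \left(-7\right) \frac{1}{2230} + 5462 \cdot \frac{1}{7194} = - \frac{7}{2230} + \frac{2731}{3597} = \frac{6064951}{8021310} \approx 0.7561$)
$\left(24121 - 16312\right) \left(45049 + M\right) = \left(24121 - 16312\right) \left(45049 + \frac{6064951}{8021310}\right) = 7809 \cdot \frac{361358059141}{8021310} = \frac{940615027944023}{2673770}$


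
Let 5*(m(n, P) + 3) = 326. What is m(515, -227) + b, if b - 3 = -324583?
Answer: -1622589/5 ≈ -3.2452e+5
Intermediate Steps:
b = -324580 (b = 3 - 324583 = -324580)
m(n, P) = 311/5 (m(n, P) = -3 + (⅕)*326 = -3 + 326/5 = 311/5)
m(515, -227) + b = 311/5 - 324580 = -1622589/5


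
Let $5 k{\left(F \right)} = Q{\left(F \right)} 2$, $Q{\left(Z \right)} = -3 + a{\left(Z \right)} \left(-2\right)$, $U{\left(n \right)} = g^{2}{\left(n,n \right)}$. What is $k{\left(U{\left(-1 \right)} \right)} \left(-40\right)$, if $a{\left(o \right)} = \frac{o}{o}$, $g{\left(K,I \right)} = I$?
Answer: $80$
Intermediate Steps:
$a{\left(o \right)} = 1$
$U{\left(n \right)} = n^{2}$
$Q{\left(Z \right)} = -5$ ($Q{\left(Z \right)} = -3 + 1 \left(-2\right) = -3 - 2 = -5$)
$k{\left(F \right)} = -2$ ($k{\left(F \right)} = \frac{\left(-5\right) 2}{5} = \frac{1}{5} \left(-10\right) = -2$)
$k{\left(U{\left(-1 \right)} \right)} \left(-40\right) = \left(-2\right) \left(-40\right) = 80$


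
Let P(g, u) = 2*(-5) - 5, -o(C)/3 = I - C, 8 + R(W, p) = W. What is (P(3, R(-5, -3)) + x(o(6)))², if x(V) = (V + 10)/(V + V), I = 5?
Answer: 5929/36 ≈ 164.69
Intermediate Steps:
R(W, p) = -8 + W
o(C) = -15 + 3*C (o(C) = -3*(5 - C) = -15 + 3*C)
P(g, u) = -15 (P(g, u) = -10 - 5 = -15)
x(V) = (10 + V)/(2*V) (x(V) = (10 + V)/((2*V)) = (10 + V)*(1/(2*V)) = (10 + V)/(2*V))
(P(3, R(-5, -3)) + x(o(6)))² = (-15 + (10 + (-15 + 3*6))/(2*(-15 + 3*6)))² = (-15 + (10 + (-15 + 18))/(2*(-15 + 18)))² = (-15 + (½)*(10 + 3)/3)² = (-15 + (½)*(⅓)*13)² = (-15 + 13/6)² = (-77/6)² = 5929/36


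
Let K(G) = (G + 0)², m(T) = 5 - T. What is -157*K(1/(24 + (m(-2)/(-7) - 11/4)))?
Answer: -2512/6561 ≈ -0.38287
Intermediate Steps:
K(G) = G²
-157*K(1/(24 + (m(-2)/(-7) - 11/4))) = -157/(24 + ((5 - 1*(-2))/(-7) - 11/4))² = -157/(24 + ((5 + 2)*(-⅐) - 11*¼))² = -157/(24 + (7*(-⅐) - 11/4))² = -157/(24 + (-1 - 11/4))² = -157/(24 - 15/4)² = -157*(1/(81/4))² = -157*(4/81)² = -157*16/6561 = -2512/6561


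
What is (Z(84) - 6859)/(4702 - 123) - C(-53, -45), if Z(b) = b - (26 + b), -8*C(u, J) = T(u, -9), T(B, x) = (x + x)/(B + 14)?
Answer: -344283/238108 ≈ -1.4459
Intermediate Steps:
T(B, x) = 2*x/(14 + B) (T(B, x) = (2*x)/(14 + B) = 2*x/(14 + B))
C(u, J) = 9/(4*(14 + u)) (C(u, J) = -(-9)/(4*(14 + u)) = 9/(4*(14 + u)))
Z(b) = -26 (Z(b) = b + (-26 - b) = -26)
(Z(84) - 6859)/(4702 - 123) - C(-53, -45) = (-26 - 6859)/(4702 - 123) - 9/(4*(14 - 53)) = -6885/4579 - 9/(4*(-39)) = -6885*1/4579 - 9*(-1)/(4*39) = -6885/4579 - 1*(-3/52) = -6885/4579 + 3/52 = -344283/238108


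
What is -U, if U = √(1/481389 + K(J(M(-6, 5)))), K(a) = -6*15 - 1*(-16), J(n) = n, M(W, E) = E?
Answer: -I*√17148416848365/481389 ≈ -8.6023*I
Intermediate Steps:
K(a) = -74 (K(a) = -90 + 16 = -74)
U = I*√17148416848365/481389 (U = √(1/481389 - 74) = √(-35622785/481389) = I*√17148416848365/481389 ≈ 8.6023*I)
-U = -I*√17148416848365/481389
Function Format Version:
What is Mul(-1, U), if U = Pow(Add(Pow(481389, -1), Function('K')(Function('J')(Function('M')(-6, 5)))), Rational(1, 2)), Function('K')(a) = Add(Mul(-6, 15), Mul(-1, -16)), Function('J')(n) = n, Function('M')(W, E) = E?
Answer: Mul(Rational(-1, 481389), I, Pow(17148416848365, Rational(1, 2))) ≈ Mul(-8.6023, I)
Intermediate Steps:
Function('K')(a) = -74 (Function('K')(a) = Add(-90, 16) = -74)
U = Mul(Rational(1, 481389), I, Pow(17148416848365, Rational(1, 2))) (U = Pow(Add(Pow(481389, -1), -74), Rational(1, 2)) = Pow(Add(Rational(1, 481389), -74), Rational(1, 2)) = Pow(Rational(-35622785, 481389), Rational(1, 2)) = Mul(Rational(1, 481389), I, Pow(17148416848365, Rational(1, 2))) ≈ Mul(8.6023, I))
Mul(-1, U) = Mul(-1, Mul(Rational(1, 481389), I, Pow(17148416848365, Rational(1, 2)))) = Mul(Rational(-1, 481389), I, Pow(17148416848365, Rational(1, 2)))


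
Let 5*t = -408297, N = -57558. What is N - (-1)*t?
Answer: -696087/5 ≈ -1.3922e+5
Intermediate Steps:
t = -408297/5 (t = (1/5)*(-408297) = -408297/5 ≈ -81659.)
N - (-1)*t = -57558 - (-1)*(-408297)/5 = -57558 - 1*408297/5 = -57558 - 408297/5 = -696087/5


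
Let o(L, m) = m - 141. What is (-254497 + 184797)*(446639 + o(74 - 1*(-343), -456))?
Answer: -31089127400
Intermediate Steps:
o(L, m) = -141 + m
(-254497 + 184797)*(446639 + o(74 - 1*(-343), -456)) = (-254497 + 184797)*(446639 + (-141 - 456)) = -69700*(446639 - 597) = -69700*446042 = -31089127400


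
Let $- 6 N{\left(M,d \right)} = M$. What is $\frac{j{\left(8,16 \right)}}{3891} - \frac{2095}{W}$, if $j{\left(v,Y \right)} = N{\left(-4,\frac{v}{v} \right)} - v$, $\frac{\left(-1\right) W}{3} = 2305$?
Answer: $\frac{1620187}{5381253} \approx 0.30108$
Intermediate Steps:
$W = -6915$ ($W = \left(-3\right) 2305 = -6915$)
$N{\left(M,d \right)} = - \frac{M}{6}$
$j{\left(v,Y \right)} = \frac{2}{3} - v$ ($j{\left(v,Y \right)} = \left(- \frac{1}{6}\right) \left(-4\right) - v = \frac{2}{3} - v$)
$\frac{j{\left(8,16 \right)}}{3891} - \frac{2095}{W} = \frac{\frac{2}{3} - 8}{3891} - \frac{2095}{-6915} = \left(\frac{2}{3} - 8\right) \frac{1}{3891} - - \frac{419}{1383} = \left(- \frac{22}{3}\right) \frac{1}{3891} + \frac{419}{1383} = - \frac{22}{11673} + \frac{419}{1383} = \frac{1620187}{5381253}$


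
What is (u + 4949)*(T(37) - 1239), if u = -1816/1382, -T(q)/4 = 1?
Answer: -4249631793/691 ≈ -6.1500e+6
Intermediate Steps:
T(q) = -4 (T(q) = -4*1 = -4)
u = -908/691 (u = -1816*1/1382 = -908/691 ≈ -1.3140)
(u + 4949)*(T(37) - 1239) = (-908/691 + 4949)*(-4 - 1239) = (3418851/691)*(-1243) = -4249631793/691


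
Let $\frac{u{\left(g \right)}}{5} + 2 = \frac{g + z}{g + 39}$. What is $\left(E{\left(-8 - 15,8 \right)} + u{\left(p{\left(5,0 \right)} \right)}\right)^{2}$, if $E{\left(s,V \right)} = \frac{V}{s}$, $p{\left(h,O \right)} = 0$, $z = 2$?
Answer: $\frac{81938704}{804609} \approx 101.84$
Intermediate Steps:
$u{\left(g \right)} = -10 + \frac{5 \left(2 + g\right)}{39 + g}$ ($u{\left(g \right)} = -10 + 5 \frac{g + 2}{g + 39} = -10 + 5 \frac{2 + g}{39 + g} = -10 + \frac{5 \left(2 + g\right)}{39 + g}$)
$\left(E{\left(-8 - 15,8 \right)} + u{\left(p{\left(5,0 \right)} \right)}\right)^{2} = \left(\frac{8}{-8 - 15} + \frac{5 \left(-76 - 0\right)}{39 + 0}\right)^{2} = \left(\frac{8}{-23} + \frac{5 \left(-76 + 0\right)}{39}\right)^{2} = \left(8 \left(- \frac{1}{23}\right) + 5 \cdot \frac{1}{39} \left(-76\right)\right)^{2} = \left(- \frac{8}{23} - \frac{380}{39}\right)^{2} = \left(- \frac{9052}{897}\right)^{2} = \frac{81938704}{804609}$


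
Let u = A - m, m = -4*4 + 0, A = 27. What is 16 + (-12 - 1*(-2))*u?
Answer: -414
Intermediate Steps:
m = -16 (m = -16 + 0 = -16)
u = 43 (u = 27 - 1*(-16) = 27 + 16 = 43)
16 + (-12 - 1*(-2))*u = 16 + (-12 - 1*(-2))*43 = 16 + (-12 + 2)*43 = 16 - 10*43 = 16 - 430 = -414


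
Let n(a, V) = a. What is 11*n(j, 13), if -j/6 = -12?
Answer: 792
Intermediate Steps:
j = 72 (j = -6*(-12) = 72)
11*n(j, 13) = 11*72 = 792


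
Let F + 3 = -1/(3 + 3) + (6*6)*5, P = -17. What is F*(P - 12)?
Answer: -30769/6 ≈ -5128.2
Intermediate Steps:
F = 1061/6 (F = -3 + (-1/(3 + 3) + (6*6)*5) = -3 + (-1/6 + 36*5) = -3 + (-1*1/6 + 180) = -3 + (-1/6 + 180) = -3 + 1079/6 = 1061/6 ≈ 176.83)
F*(P - 12) = 1061*(-17 - 12)/6 = (1061/6)*(-29) = -30769/6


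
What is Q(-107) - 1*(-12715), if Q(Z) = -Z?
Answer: 12822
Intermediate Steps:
Q(-107) - 1*(-12715) = -1*(-107) - 1*(-12715) = 107 + 12715 = 12822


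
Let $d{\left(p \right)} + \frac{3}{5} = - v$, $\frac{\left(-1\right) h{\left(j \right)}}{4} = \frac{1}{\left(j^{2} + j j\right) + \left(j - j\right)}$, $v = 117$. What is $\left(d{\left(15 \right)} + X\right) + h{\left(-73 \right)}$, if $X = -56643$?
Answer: $- \frac{1512386197}{26645} \approx -56761.0$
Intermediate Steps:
$h{\left(j \right)} = - \frac{2}{j^{2}}$ ($h{\left(j \right)} = - \frac{4}{\left(j^{2} + j j\right) + \left(j - j\right)} = - \frac{4}{\left(j^{2} + j^{2}\right) + 0} = - \frac{4}{2 j^{2} + 0} = - \frac{4}{2 j^{2}} = - 4 \frac{1}{2 j^{2}} = - \frac{2}{j^{2}}$)
$d{\left(p \right)} = - \frac{588}{5}$ ($d{\left(p \right)} = - \frac{3}{5} - 117 = - \frac{588}{5}$)
$\left(d{\left(15 \right)} + X\right) + h{\left(-73 \right)} = \left(- \frac{588}{5} - 56643\right) - \frac{2}{5329} = - \frac{283803}{5} - \frac{2}{5329} = - \frac{1512386197}{26645}$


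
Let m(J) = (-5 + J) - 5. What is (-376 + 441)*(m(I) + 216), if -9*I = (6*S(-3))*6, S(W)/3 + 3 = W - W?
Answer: 15730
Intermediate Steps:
S(W) = -9 (S(W) = -9 + 3*(W - W) = -9 + 3*0 = -9 + 0 = -9)
I = 36 (I = -6*(-9)*6/9 = -(-6)*6 = -1/9*(-324) = 36)
m(J) = -10 + J
(-376 + 441)*(m(I) + 216) = (-376 + 441)*((-10 + 36) + 216) = 65*(26 + 216) = 65*242 = 15730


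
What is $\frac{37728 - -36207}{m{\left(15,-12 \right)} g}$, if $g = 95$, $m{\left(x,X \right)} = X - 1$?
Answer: $- \frac{14787}{247} \approx -59.866$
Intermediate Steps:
$m{\left(x,X \right)} = -1 + X$ ($m{\left(x,X \right)} = X - 1 = -1 + X$)
$\frac{37728 - -36207}{m{\left(15,-12 \right)} g} = \frac{37728 - -36207}{\left(-1 - 12\right) 95} = \frac{37728 + 36207}{\left(-13\right) 95} = \frac{73935}{-1235} = 73935 \left(- \frac{1}{1235}\right) = - \frac{14787}{247}$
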